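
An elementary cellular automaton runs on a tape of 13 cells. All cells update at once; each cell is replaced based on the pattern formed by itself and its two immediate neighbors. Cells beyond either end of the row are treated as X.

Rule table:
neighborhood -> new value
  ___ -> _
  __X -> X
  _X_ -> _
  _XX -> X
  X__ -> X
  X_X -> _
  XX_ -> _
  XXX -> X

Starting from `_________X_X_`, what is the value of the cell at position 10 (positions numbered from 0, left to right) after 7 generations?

X_______X____
_X_____X_X__X
__X___X___XXX
XX_X_X_X_XXXX
X________XXXX
_X______XXXXX
__X____XXXXXX
position 10 holds X

X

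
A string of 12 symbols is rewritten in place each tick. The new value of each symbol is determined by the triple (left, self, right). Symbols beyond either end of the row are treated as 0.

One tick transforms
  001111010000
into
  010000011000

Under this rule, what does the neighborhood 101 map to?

At position 6 the neighborhood is 101; the next row has 0 there.

0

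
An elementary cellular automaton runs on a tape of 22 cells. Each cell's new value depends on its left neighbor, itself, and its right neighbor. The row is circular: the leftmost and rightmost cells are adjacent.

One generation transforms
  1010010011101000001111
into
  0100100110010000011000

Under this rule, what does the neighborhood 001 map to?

At position 4 the neighborhood is 001; the next row has 1 there.

1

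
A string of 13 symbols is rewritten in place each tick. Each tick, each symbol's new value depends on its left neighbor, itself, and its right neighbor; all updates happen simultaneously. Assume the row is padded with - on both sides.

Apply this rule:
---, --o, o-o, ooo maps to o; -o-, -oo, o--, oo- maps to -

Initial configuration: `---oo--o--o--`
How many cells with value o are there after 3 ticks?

4

ooo---o--o--o
-o--oo--o--o-
o--o---o--o--
count of o: 4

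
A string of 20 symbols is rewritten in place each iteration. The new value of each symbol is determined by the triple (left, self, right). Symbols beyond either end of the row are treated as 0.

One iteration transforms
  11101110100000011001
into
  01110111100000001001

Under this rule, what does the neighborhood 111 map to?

At position 1 the neighborhood is 111; the next row has 1 there.

1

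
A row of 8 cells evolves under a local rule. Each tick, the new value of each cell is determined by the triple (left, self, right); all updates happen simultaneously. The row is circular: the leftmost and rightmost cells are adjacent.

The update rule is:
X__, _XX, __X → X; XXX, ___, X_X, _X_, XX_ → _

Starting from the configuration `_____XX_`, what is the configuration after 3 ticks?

____XX_X
X__XX___
_XXX_X_X

_XXX_X_X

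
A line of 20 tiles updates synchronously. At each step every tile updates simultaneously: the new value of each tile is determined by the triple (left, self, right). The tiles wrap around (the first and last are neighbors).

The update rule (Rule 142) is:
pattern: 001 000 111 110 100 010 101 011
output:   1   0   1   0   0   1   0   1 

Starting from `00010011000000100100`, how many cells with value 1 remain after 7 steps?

step 1: 00110110000001101100
step 2: 01100100000011001000
step 3: 11001100000110011000
step 4: 10011000001100110001
step 5: 00110000011001100011
step 6: 01100000110011000110
step 7: 11000001100110001100
count of 1: 8

8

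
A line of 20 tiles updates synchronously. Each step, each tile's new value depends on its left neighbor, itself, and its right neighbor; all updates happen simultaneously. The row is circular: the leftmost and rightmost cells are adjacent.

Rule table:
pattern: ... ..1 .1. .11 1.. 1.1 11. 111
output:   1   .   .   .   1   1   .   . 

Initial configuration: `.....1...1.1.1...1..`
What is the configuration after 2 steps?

step 1: 1111..11..1.1.11..11
step 2: ....1...1..1.1..1...

....1...1..1.1..1...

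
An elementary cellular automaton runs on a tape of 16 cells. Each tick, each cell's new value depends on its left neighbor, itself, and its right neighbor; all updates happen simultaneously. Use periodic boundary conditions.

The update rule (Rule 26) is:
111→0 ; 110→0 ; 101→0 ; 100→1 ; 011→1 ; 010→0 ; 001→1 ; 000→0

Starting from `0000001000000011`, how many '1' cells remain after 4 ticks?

1000010100000110
0100100010001100
1011010101011010
0010000000010000
count of 1: 2

2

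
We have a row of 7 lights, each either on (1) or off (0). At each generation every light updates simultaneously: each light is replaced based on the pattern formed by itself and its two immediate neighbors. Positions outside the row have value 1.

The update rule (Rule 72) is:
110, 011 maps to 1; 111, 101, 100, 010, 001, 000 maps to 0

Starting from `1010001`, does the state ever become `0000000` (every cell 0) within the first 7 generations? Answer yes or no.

no

1000001
1000001  (fixed point — unchanged through generation 7)
generation 7 is 1000001, still not uniform 0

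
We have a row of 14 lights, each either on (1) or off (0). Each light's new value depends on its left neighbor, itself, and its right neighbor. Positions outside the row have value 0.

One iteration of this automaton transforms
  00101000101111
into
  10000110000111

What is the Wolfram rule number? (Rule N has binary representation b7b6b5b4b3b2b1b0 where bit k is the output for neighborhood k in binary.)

position 11: 111 → 1  (bit 7 = 1)
position 13: 110 → 1  (bit 6 = 1)
position 3: 101 → 0  (bit 5 = 0)
position 5: 100 → 1  (bit 4 = 1)
position 10: 011 → 0  (bit 3 = 0)
position 2: 010 → 0  (bit 2 = 0)
position 1: 001 → 0  (bit 1 = 0)
position 0: 000 → 1  (bit 0 = 1)
bits b7..b0 = 11010001 = 209

209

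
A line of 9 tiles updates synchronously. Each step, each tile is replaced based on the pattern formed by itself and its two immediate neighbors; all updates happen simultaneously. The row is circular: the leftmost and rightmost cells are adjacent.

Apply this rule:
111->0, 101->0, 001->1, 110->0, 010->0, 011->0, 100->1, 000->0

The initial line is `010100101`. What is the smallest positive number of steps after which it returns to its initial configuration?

6

000011000
000100100
001011010
010000001
001000010
010100101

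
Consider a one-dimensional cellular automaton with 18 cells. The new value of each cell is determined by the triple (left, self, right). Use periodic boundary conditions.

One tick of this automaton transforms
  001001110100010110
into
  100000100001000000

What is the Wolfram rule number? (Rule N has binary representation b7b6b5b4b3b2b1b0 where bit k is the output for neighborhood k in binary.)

position 6: 111 → 1  (bit 7 = 1)
position 7: 110 → 0  (bit 6 = 0)
position 8: 101 → 0  (bit 5 = 0)
position 3: 100 → 0  (bit 4 = 0)
position 5: 011 → 0  (bit 3 = 0)
position 2: 010 → 0  (bit 2 = 0)
position 1: 001 → 0  (bit 1 = 0)
position 0: 000 → 1  (bit 0 = 1)
bits b7..b0 = 10000001 = 129

129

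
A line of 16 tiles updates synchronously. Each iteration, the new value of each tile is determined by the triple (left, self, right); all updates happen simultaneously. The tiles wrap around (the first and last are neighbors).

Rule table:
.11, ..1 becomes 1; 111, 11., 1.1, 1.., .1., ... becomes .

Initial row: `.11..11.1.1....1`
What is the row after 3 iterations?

..11........1..1

.1..11........1.
1..11........1..
..11........1..1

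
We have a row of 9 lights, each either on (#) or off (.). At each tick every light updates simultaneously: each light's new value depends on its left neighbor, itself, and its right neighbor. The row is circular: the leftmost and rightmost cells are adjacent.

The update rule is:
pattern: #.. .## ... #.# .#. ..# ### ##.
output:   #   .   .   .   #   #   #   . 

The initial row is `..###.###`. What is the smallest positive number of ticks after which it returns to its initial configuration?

7

##.#...#.
...##.##.
..#.....#
####...##
###.#.#.#
##..#.#..
..###.###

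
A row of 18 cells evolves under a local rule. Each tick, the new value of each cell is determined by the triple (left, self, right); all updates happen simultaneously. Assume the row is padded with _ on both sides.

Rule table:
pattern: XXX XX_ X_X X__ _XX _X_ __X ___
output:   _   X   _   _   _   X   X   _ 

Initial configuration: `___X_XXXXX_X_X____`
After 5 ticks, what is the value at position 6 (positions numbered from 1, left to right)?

X

tick 1: __XX_____X_X_X____
tick 2: _X_X____XX_X_X____
tick 3: XX_X___X_X_X_X____
tick 4: _X_X__XX_X_X_X____
tick 5: XX_X_X_X_X_X_X____
position 6 holds X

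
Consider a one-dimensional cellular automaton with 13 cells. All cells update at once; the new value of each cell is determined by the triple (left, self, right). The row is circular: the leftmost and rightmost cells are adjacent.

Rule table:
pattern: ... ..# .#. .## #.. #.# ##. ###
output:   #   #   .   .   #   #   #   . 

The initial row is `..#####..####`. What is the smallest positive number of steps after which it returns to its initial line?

26

step 1: ##....###...#
step 2: .#####..####.
step 3: #....###...##
step 4: #####..####..
step 5: ....###...###
step 6: ####..####..#
step 7: ...###...###.
step 8: ###..####..##
step 9: ..###...###..
step 10: ##..####..###
step 11: .###...###...
step 12: #..####..####
step 13: ###...###....
step 14: ..####..#####
step 15: ##...###....#
step 16: .####..#####.
step 17: #...###....##
step 18: ####..#####..
step 19: ...###....###
step 20: ###..#####..#
step 21: ..###....###.
step 22: ##..#####..##
step 23: .###....###..
step 24: #..#####..###
step 25: ###....###...
step 26: ..#####..####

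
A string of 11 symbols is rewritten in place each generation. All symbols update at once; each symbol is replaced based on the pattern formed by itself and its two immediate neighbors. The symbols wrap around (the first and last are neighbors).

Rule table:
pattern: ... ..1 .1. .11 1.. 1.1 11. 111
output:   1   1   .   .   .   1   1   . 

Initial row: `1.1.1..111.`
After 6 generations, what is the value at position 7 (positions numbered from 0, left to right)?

.

.1.1..1..11
1.1..1..1.1
11..1..1.1.
.1.1..1.1.1
1.1..1.1.1.
.1..1.1.1.1
position 7 holds .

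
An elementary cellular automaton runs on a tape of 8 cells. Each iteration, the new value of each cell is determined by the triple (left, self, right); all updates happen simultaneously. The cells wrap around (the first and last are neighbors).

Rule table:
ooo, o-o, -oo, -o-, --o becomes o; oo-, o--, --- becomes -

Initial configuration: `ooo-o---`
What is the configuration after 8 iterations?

oo-oo--o
o-oo--oo
-oo--ooo
oo--ooo-
o--ooo-o
--ooo-oo
-ooo-oo-
ooo-oo--

ooo-oo--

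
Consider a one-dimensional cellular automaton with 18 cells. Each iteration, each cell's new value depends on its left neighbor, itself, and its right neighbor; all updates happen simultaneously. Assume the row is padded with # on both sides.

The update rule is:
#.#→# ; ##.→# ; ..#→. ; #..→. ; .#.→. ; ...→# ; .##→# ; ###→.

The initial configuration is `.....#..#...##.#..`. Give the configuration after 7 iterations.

##.#..###.....#.#.

.###......#.###...
##.#.####..##.#.#.
.##.##..#..###.#.#
######.....#.##.##
.....#.###..#####.
.###..##.#..#...##
##.#..###.....#.#.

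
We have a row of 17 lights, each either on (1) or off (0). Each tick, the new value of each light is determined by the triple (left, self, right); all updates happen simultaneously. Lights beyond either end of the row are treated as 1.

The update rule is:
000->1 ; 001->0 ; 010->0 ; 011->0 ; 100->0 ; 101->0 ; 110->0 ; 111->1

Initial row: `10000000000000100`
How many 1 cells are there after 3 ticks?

8

00111111111110000
00011111111100110
01001111111000000
count of 1: 8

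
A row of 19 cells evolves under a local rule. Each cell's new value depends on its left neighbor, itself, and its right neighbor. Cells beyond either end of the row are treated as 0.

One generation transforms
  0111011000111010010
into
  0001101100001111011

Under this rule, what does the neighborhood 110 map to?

At position 3 the neighborhood is 110; the next row has 1 there.

1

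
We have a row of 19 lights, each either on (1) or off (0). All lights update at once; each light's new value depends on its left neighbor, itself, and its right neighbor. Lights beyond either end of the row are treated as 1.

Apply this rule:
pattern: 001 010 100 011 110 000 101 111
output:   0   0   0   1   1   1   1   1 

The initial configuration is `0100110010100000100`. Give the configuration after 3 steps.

1000110001001110000
1010110100001110110
1101111001101111111

1101111001101111111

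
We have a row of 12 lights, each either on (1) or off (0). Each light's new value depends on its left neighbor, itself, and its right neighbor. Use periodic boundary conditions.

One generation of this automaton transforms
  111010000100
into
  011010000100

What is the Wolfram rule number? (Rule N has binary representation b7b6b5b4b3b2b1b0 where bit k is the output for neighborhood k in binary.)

196

position 1: 111 → 1  (bit 7 = 1)
position 2: 110 → 1  (bit 6 = 1)
position 3: 101 → 0  (bit 5 = 0)
position 5: 100 → 0  (bit 4 = 0)
position 0: 011 → 0  (bit 3 = 0)
position 4: 010 → 1  (bit 2 = 1)
position 8: 001 → 0  (bit 1 = 0)
position 6: 000 → 0  (bit 0 = 0)
bits b7..b0 = 11000100 = 196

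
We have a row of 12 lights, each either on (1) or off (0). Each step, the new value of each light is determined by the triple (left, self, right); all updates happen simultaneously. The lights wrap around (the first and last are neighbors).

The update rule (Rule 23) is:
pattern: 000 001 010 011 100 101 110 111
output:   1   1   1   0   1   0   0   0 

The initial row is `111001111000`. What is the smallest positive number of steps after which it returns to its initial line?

2

step 1: 000110000111
step 2: 111001111000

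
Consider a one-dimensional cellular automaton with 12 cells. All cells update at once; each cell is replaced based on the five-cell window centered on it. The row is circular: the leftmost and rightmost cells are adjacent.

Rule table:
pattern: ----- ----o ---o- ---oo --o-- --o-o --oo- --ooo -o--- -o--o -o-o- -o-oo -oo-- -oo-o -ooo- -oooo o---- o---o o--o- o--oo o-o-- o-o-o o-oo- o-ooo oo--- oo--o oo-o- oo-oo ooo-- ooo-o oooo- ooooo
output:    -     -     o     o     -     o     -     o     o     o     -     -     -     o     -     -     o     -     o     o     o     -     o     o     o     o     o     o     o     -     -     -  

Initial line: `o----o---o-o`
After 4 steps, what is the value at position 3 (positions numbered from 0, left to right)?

-oo-o-o-oo-o
-ooo----ooo-
oo-ooo-oo-oo
--oo--ooooo-
position 3 holds o

o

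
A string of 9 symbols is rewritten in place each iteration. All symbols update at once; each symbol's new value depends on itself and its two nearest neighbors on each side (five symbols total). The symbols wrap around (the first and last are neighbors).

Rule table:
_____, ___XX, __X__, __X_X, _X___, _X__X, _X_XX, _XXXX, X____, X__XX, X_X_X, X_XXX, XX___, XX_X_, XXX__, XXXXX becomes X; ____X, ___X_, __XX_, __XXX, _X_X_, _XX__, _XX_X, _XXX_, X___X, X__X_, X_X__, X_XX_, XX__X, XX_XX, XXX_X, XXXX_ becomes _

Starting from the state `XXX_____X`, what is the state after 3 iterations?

XX_X_X___

X_XXXX_X_
XXXX__XX_
XX_X_X___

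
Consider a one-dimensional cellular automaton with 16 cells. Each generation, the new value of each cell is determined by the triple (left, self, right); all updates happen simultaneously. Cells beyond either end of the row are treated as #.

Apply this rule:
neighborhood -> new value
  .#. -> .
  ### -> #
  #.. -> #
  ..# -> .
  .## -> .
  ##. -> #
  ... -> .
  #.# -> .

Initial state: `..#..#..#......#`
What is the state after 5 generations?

generation 1: #..#..#..#......
generation 2: ##..#..#..#.....
generation 3: ###..#..#..#....
generation 4: ####..#..#..#...
generation 5: #####..#..#..#..

#####..#..#..#..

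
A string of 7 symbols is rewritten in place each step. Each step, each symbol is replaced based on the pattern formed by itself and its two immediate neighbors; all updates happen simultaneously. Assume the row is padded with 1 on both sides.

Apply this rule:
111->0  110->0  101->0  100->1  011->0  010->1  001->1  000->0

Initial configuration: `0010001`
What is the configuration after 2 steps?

0000010

1111010
0000010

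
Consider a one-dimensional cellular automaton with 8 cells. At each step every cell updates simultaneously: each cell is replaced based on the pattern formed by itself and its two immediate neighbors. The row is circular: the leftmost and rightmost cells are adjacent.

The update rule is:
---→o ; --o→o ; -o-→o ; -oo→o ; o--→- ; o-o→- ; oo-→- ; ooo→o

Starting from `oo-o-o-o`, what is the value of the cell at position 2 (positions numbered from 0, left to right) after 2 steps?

o--o-o-o
--oo-o-o
position 2 holds o

o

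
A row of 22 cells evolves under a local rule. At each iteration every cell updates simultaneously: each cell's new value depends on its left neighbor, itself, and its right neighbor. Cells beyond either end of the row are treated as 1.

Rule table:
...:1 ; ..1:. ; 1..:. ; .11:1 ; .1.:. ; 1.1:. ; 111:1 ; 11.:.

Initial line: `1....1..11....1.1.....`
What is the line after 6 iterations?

.1...1..11...11.11..1.

..11....1..11.....111.
..1..11....1..111.11..
.....1..11....11..1...
.111....1..11.1.....1.
.11..11....1....111...
.1...1..11...11.11..1.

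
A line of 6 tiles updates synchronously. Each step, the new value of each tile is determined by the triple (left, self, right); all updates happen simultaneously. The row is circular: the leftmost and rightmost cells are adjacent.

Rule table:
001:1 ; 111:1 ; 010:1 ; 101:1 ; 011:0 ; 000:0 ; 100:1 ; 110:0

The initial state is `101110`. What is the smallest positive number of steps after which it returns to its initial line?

110101
101110

2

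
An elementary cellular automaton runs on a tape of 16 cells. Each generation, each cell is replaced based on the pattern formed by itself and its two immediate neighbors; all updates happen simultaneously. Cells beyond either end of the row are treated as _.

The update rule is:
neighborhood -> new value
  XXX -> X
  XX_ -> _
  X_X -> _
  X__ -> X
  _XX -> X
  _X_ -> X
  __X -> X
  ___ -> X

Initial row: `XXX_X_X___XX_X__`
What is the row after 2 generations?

X_XXX_XXXX_XXXX_

XX__X_XXXXX__XXX
X_XXX_XXXX_XXXX_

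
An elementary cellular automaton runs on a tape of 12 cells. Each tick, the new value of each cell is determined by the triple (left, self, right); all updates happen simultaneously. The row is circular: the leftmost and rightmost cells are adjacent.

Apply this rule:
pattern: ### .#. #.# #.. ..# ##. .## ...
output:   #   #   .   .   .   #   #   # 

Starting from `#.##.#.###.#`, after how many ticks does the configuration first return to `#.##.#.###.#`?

#.##.#.###.#

1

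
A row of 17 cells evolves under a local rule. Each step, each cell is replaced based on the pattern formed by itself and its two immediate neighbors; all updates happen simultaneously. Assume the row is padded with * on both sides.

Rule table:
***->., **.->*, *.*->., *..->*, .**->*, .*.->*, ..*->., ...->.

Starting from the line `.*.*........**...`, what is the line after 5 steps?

.*.**.......***..
.*.***......*.**.
.*.*.**.....*.**.
.*.*.***....*.**.
.*.*.*.**...*.**.

.*.*.*.**...*.**.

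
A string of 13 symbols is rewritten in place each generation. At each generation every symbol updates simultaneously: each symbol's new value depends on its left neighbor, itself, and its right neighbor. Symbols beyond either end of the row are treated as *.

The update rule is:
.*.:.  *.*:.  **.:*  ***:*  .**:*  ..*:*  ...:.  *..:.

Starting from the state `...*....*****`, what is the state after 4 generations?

..*....******
.*....*******
.....********
....*********

....*********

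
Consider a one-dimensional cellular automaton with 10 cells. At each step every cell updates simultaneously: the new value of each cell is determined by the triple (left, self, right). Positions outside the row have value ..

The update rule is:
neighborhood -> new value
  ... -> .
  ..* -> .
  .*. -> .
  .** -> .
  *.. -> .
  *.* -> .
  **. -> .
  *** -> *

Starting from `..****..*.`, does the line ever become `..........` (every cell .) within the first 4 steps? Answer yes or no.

...**.....
..........
all cells are . at step 2

yes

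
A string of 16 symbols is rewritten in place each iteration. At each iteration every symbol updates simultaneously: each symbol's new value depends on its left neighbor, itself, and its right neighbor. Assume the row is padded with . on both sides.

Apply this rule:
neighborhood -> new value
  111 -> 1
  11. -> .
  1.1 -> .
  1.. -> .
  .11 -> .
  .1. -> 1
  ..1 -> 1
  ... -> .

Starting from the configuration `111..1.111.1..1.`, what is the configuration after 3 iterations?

.1..11..1..1.11.
11.1...11.11....
...1..1.........

...1..1.........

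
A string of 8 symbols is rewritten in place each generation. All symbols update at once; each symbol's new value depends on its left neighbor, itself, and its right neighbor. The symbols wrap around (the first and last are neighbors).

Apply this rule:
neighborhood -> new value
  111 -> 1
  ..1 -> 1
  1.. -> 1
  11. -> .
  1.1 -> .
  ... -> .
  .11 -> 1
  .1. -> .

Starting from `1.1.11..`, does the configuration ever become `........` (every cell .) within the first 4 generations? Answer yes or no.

no

....1.11
1..1..1.
.11.11..
11..1.1.
generation 4 is 11..1.1., still not uniform .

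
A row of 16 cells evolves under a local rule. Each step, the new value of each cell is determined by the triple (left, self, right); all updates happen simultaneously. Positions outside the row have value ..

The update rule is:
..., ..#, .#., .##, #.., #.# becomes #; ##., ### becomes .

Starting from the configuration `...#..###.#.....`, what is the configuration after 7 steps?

##########..####

#######..#######
#......###......
########..######
#.......###.....
#########..#####
#........###....
##########..####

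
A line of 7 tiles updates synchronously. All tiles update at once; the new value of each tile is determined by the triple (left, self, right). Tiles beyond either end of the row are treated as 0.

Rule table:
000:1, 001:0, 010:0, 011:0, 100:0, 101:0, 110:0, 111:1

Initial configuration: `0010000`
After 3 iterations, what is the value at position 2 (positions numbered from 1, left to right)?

1000111
0010010
1000000
position 2 holds 0

0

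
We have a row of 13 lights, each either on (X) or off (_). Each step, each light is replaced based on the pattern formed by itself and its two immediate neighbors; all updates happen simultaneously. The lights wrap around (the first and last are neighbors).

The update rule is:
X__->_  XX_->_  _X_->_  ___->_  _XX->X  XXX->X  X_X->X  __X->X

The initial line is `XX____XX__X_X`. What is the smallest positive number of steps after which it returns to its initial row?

step 1: X____XX__X_XX
step 2: ____XX__X_XXX
step 3: ___XX__X_XXX_
step 4: __XX__X_XXX__
step 5: _XX__X_XXX___
step 6: XX__X_XXX____
step 7: X__X_XXX____X
step 8: __X_XXX____XX
step 9: _X_XXX____XX_
step 10: X_XXX____XX__
step 11: _XXX____XX__X
step 12: XXX____XX__X_
step 13: XX____XX__X_X

13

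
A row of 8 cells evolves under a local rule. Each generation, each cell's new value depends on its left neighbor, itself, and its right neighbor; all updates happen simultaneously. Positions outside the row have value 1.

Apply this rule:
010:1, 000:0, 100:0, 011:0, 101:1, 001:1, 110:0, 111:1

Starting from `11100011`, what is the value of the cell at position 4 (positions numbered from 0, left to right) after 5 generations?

11000101
10001110
00010101
00111110
01011101
position 4 holds 1

1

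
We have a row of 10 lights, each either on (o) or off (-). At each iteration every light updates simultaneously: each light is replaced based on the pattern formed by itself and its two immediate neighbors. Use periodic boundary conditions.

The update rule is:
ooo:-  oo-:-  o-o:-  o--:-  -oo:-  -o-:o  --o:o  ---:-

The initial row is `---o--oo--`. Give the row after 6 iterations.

--oo-o----
-o---o----
oo--oo----
---o-----o
--oo----oo
-o-----o--

-o-----o--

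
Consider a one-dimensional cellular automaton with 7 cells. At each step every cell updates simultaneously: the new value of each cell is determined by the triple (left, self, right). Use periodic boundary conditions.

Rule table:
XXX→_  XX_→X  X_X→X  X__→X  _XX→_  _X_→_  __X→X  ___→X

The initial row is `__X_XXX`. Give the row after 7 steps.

step 1: XX_X__X
step 2: _XX_XX_
step 3: X_XX_XX
step 4: XX_XX__
step 5: _XX_XXX
step 6: X_XX__X
step 7: XX_XXX_

XX_XXX_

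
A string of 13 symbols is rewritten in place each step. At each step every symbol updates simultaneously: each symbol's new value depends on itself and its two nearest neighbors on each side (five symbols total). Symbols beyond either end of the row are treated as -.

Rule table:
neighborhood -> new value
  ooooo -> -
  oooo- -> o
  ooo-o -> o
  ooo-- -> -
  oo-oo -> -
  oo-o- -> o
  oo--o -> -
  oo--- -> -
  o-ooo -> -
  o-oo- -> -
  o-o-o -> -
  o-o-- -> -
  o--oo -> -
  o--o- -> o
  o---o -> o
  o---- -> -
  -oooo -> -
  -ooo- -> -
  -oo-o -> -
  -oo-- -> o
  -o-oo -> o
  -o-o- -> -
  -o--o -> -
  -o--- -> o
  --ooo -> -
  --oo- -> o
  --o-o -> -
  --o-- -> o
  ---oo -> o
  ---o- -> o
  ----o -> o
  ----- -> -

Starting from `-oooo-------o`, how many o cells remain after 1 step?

5

step 1: o--o------ooo
count of o: 5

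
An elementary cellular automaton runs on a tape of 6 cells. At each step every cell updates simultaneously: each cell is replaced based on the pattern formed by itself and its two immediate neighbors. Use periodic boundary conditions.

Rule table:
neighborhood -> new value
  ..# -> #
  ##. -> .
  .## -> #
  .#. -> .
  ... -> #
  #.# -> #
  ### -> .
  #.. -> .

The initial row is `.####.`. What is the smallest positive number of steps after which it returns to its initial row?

6

##....
#..###
..##..
###..#
....##
.####.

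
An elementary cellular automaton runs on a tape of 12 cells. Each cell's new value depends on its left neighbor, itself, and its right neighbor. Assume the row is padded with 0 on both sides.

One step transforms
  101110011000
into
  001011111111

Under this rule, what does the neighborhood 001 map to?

At position 6 the neighborhood is 001; the next row has 1 there.

1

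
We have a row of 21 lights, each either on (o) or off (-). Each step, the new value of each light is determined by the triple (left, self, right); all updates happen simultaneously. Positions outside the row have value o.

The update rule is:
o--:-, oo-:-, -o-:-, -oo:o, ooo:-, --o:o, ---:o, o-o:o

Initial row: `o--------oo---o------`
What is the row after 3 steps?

oo--oooooooo--oo--ooo

--oooooooo--oo--ooooo
-oo--------oo--oo----
oo--oooooooo--oo--ooo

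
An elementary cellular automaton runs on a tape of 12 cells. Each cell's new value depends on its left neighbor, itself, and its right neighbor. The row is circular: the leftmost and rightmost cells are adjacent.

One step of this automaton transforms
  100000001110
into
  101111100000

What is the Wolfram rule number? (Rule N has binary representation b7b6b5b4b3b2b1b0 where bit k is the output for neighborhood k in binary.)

5

position 9: 111 → 0  (bit 7 = 0)
position 10: 110 → 0  (bit 6 = 0)
position 11: 101 → 0  (bit 5 = 0)
position 1: 100 → 0  (bit 4 = 0)
position 8: 011 → 0  (bit 3 = 0)
position 0: 010 → 1  (bit 2 = 1)
position 7: 001 → 0  (bit 1 = 0)
position 2: 000 → 1  (bit 0 = 1)
bits b7..b0 = 00000101 = 5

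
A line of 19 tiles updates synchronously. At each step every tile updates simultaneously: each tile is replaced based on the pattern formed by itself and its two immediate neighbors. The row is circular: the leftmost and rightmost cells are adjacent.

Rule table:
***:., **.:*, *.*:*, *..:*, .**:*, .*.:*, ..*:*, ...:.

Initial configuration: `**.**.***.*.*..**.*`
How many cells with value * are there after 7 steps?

.******.***********
**....***.........*
.**..**.**.......**
***********.....***
..........**...**..
.........****.****.
........**..***..**
count of *: 7

7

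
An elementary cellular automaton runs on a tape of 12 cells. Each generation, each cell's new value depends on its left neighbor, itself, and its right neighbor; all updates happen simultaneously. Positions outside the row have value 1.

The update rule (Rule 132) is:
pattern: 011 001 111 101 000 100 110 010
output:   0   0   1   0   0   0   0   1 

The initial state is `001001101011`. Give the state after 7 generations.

001000001000

001000001001
001000001000
001000001000  (fixed point — unchanged through generation 7)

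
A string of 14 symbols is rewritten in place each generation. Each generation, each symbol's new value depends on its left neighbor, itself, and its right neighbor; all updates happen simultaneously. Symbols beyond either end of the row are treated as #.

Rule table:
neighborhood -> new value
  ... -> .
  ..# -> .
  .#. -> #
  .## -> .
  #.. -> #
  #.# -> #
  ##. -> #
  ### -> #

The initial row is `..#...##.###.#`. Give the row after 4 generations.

####.##...##.#

generation 1: #.##...##.###.
generation 2: ##.##...##.###
generation 3: ###.##...##.##
generation 4: ####.##...##.#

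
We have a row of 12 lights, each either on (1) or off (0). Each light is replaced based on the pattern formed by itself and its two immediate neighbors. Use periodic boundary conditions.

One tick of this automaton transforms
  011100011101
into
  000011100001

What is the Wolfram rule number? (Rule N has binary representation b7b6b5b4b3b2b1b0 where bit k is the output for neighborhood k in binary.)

23

position 2: 111 → 0  (bit 7 = 0)
position 3: 110 → 0  (bit 6 = 0)
position 0: 101 → 0  (bit 5 = 0)
position 4: 100 → 1  (bit 4 = 1)
position 1: 011 → 0  (bit 3 = 0)
position 11: 010 → 1  (bit 2 = 1)
position 6: 001 → 1  (bit 1 = 1)
position 5: 000 → 1  (bit 0 = 1)
bits b7..b0 = 00010111 = 23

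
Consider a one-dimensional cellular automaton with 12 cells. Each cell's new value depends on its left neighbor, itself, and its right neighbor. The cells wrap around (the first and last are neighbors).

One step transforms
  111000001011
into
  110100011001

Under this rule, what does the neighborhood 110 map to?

0

At position 2 the neighborhood is 110; the next row has 0 there.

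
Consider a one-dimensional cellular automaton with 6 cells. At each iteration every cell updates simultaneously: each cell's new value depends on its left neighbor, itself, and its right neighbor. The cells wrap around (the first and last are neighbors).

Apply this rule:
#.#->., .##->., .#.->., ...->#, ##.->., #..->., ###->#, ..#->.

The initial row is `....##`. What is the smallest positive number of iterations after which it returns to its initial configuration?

2

.##...
....##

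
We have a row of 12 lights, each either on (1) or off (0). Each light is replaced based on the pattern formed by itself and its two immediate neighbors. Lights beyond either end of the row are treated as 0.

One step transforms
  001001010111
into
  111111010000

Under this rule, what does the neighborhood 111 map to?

0

At position 10 the neighborhood is 111; the next row has 0 there.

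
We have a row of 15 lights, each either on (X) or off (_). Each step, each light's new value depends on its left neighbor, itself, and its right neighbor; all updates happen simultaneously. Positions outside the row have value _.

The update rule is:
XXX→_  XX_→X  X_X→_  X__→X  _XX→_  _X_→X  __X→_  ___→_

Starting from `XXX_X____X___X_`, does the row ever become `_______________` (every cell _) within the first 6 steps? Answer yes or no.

step 1: __X_XX___XX__XX
step 2: __X__XX___XX__X
step 3: __XX__XX___XX_X
step 4: ___XX__XX___X_X
step 5: ____XX__XX__X_X
step 6: _____XX__XX_X_X
step 6 is _____XX__XX_X_X, still not uniform _

no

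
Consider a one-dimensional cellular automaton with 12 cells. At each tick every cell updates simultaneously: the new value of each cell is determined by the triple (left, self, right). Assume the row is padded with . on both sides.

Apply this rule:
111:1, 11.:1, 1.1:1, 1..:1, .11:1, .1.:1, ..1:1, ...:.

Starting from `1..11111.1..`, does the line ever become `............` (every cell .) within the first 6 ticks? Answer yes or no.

no

tick 1: 11111111111.
tick 2: 111111111111
tick 3: 111111111111  (fixed point — unchanged through tick 6)
tick 6 is 111111111111, still not uniform .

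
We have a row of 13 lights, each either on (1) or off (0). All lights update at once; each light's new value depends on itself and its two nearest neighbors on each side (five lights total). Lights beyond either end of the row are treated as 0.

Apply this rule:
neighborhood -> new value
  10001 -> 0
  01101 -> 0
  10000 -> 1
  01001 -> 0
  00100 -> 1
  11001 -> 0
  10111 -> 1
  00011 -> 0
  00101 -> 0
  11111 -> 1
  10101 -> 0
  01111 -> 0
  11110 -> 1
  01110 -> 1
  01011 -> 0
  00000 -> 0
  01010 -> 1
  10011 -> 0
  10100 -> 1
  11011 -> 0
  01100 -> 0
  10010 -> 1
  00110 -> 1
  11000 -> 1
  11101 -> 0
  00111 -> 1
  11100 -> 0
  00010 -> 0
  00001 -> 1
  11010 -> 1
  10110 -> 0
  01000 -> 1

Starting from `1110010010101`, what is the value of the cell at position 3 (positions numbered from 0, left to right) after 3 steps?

step 1: 1100110101011
step 2: 1000101010000
step 3: 1100010111100
position 3 holds 0

0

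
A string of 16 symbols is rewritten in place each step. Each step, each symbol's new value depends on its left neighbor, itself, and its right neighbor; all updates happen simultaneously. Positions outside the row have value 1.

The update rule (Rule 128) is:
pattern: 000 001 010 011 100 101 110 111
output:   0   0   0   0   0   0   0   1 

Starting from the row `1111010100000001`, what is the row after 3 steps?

1110000000000000
1100000000000000
1000000000000000

1000000000000000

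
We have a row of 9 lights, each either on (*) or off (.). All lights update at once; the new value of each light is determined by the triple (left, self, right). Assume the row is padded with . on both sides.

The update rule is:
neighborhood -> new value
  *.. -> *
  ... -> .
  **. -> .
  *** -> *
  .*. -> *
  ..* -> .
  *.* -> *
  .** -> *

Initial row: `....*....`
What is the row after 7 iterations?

....**...
....*.*..
....****.
....***.*
....**.**
....*.**.
....***.*

....***.*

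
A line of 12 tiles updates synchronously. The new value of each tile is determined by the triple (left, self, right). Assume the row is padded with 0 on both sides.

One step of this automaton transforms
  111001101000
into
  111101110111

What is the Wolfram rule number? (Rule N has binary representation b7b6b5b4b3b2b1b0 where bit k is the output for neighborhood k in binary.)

position 1: 111 → 1  (bit 7 = 1)
position 2: 110 → 1  (bit 6 = 1)
position 7: 101 → 1  (bit 5 = 1)
position 3: 100 → 1  (bit 4 = 1)
position 0: 011 → 1  (bit 3 = 1)
position 8: 010 → 0  (bit 2 = 0)
position 4: 001 → 0  (bit 1 = 0)
position 10: 000 → 1  (bit 0 = 1)
bits b7..b0 = 11111001 = 249

249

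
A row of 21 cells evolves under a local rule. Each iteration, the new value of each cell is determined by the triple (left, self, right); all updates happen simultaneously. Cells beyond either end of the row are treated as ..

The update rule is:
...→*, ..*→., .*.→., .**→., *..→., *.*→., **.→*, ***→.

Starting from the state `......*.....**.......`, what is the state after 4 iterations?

..*.***...*.......*.*

*****...***..*.******
....*.*...*.........*
***.....*...*******..
..*.***...*.......*.*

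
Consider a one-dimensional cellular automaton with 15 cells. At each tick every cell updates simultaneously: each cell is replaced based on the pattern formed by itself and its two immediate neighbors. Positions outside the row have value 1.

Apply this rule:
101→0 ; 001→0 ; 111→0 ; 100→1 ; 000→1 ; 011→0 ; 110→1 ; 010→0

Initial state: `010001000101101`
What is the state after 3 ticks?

110011000011000

001100110000100
100110011110010
110011000011000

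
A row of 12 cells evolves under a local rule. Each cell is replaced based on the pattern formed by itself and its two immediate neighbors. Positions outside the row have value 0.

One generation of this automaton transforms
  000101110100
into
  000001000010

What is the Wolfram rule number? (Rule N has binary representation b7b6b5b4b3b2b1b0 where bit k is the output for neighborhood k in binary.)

position 6: 111 → 0  (bit 7 = 0)
position 7: 110 → 0  (bit 6 = 0)
position 4: 101 → 0  (bit 5 = 0)
position 10: 100 → 1  (bit 4 = 1)
position 5: 011 → 1  (bit 3 = 1)
position 3: 010 → 0  (bit 2 = 0)
position 2: 001 → 0  (bit 1 = 0)
position 0: 000 → 0  (bit 0 = 0)
bits b7..b0 = 00011000 = 24

24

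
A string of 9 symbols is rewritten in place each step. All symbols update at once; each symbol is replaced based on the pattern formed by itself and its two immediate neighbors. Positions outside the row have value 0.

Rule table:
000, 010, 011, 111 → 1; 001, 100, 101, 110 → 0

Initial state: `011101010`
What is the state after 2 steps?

step 1: 011001010
step 2: 010001010

010001010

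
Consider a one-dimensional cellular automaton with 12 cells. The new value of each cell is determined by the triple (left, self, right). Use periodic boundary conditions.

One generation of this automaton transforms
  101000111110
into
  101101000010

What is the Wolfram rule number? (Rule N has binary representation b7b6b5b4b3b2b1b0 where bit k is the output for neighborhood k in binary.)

position 7: 111 → 0  (bit 7 = 0)
position 10: 110 → 1  (bit 6 = 1)
position 1: 101 → 0  (bit 5 = 0)
position 3: 100 → 1  (bit 4 = 1)
position 6: 011 → 0  (bit 3 = 0)
position 0: 010 → 1  (bit 2 = 1)
position 5: 001 → 1  (bit 1 = 1)
position 4: 000 → 0  (bit 0 = 0)
bits b7..b0 = 01010110 = 86

86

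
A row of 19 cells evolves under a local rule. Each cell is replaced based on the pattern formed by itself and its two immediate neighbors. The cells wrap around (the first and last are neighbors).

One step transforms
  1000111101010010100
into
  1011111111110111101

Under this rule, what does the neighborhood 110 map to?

1

At position 7 the neighborhood is 110; the next row has 1 there.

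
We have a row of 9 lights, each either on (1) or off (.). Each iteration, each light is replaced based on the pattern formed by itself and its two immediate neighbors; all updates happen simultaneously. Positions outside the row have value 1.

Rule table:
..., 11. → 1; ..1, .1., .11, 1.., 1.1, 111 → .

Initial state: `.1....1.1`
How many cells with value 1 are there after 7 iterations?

4

...11....
.1..1.11.
.......1.
.11111...
.....1.1.
.111.....
...1.111.
count of 1: 4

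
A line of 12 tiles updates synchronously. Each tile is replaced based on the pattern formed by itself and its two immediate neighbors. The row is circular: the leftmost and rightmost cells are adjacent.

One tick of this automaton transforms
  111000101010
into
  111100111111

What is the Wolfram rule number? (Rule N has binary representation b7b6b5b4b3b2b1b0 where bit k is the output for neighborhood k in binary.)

position 1: 111 → 1  (bit 7 = 1)
position 2: 110 → 1  (bit 6 = 1)
position 7: 101 → 1  (bit 5 = 1)
position 3: 100 → 1  (bit 4 = 1)
position 0: 011 → 1  (bit 3 = 1)
position 6: 010 → 1  (bit 2 = 1)
position 5: 001 → 0  (bit 1 = 0)
position 4: 000 → 0  (bit 0 = 0)
bits b7..b0 = 11111100 = 252

252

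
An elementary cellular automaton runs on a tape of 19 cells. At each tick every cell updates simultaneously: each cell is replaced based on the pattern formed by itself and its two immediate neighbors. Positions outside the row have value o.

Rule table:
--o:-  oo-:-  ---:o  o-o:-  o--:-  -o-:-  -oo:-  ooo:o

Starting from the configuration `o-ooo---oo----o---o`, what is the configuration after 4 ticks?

-o--oo--oo----o----

---o--o----oo---o--
-o------oo----o----
---oooo----oo---oo-
-o--oo--oo----o----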